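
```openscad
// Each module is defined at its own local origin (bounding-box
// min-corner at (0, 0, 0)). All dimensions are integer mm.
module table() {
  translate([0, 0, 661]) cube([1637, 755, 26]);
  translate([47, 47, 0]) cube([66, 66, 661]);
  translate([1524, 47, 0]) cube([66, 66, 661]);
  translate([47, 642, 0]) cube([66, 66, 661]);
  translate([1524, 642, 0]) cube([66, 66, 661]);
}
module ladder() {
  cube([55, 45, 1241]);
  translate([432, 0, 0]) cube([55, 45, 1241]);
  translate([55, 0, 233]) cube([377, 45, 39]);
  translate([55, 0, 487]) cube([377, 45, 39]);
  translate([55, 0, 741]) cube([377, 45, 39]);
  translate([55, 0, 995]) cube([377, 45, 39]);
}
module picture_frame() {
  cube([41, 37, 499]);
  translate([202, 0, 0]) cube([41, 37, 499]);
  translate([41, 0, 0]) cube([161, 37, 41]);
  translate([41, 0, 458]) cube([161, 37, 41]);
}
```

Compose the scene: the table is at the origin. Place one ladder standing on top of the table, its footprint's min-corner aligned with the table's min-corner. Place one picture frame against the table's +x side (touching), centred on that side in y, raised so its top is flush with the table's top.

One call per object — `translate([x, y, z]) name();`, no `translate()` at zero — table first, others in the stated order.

table();
translate([0, 0, 687]) ladder();
translate([1637, 359, 188]) picture_frame();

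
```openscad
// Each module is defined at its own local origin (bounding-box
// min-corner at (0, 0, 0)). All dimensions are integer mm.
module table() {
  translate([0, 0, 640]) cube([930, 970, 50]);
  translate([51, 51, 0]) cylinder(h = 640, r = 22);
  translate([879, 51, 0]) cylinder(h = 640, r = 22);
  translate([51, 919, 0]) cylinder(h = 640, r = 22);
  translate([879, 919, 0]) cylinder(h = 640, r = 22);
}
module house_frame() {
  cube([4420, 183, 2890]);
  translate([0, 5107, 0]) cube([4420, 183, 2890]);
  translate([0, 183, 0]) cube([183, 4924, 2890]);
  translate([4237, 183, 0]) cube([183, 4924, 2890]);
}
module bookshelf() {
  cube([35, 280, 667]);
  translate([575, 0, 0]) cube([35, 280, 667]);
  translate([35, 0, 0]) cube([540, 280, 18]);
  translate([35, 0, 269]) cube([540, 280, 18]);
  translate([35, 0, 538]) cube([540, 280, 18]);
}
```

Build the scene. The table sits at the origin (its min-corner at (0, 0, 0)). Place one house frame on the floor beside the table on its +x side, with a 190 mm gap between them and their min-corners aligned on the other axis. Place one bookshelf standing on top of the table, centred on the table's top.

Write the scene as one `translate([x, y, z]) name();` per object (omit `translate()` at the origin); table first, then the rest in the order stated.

table();
translate([1120, 0, 0]) house_frame();
translate([160, 345, 690]) bookshelf();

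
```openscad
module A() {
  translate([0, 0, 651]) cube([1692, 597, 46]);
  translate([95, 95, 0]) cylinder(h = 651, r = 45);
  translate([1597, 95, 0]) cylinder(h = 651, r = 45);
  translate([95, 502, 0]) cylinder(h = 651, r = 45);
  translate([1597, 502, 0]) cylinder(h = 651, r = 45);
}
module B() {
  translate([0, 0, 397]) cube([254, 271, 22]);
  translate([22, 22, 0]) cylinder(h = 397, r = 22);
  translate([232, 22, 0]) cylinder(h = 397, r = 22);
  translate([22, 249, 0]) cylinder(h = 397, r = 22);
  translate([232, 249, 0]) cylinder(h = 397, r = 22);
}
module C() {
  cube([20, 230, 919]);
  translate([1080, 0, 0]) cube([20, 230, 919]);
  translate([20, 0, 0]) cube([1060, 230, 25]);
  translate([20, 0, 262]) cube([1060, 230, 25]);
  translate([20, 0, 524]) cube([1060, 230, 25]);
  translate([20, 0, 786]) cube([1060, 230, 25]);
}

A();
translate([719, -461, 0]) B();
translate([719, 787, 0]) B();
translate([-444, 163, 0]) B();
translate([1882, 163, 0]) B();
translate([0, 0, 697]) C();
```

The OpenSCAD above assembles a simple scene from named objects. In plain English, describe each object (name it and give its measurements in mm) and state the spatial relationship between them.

A is a table with a 1692×597 mm rectangular top, 46 mm thick, top surface at z = 697 mm, supported by four round legs of 90 mm diameter, each leg's bounding box inset 50 mm from the nearest pair of top edges, running from the floor.

B is a simple wooden stool: a rectangular seat 254 mm (x) by 271 mm (y), 22 mm thick, top face at z = 419 mm, on four round legs, each 44 mm in diameter. The legs rest on z = 0, each leg's axis is inset half a diameter from the nearest pair of seat edges (so the leg's bounding box is flush with the corner).

C is an open bookshelf. Two side panels, each 20 mm thick, 230 mm deep and 919 mm tall, stand 1100 mm apart (outside-to-outside). Between them sit 4 shelves, each 25 mm thick and 230 mm deep, spanning the full gap between the sides. The bottom shelf rests on the floor (its underside at z = 0) and the clear gap between one shelf's top and the next shelf's underside is 237 mm.

Four stools sit around the table at the −y, +y, −x, +x sides. The bookshelf is on top of the table.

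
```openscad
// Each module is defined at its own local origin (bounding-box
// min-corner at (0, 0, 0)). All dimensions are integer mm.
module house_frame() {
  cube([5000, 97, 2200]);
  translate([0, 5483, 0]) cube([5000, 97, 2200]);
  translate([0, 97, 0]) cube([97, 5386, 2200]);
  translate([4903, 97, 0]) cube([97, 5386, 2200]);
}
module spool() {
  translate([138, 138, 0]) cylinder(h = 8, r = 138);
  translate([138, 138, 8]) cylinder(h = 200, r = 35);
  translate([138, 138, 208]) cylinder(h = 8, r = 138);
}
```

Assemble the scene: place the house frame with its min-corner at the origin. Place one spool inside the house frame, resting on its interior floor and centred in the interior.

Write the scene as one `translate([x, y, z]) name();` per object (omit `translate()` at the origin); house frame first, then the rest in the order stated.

house_frame();
translate([2362, 2652, 0]) spool();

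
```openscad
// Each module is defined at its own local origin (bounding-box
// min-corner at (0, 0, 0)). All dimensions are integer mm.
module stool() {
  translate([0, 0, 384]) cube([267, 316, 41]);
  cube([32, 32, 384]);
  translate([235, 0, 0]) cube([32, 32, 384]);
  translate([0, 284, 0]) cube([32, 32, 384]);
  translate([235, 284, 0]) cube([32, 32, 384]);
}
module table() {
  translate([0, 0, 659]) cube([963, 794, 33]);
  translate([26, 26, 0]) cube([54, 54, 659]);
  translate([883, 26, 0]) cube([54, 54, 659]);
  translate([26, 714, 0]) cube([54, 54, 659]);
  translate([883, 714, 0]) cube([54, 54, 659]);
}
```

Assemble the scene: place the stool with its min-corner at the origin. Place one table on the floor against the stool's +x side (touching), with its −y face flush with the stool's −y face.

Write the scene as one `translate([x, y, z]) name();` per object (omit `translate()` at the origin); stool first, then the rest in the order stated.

stool();
translate([267, 0, 0]) table();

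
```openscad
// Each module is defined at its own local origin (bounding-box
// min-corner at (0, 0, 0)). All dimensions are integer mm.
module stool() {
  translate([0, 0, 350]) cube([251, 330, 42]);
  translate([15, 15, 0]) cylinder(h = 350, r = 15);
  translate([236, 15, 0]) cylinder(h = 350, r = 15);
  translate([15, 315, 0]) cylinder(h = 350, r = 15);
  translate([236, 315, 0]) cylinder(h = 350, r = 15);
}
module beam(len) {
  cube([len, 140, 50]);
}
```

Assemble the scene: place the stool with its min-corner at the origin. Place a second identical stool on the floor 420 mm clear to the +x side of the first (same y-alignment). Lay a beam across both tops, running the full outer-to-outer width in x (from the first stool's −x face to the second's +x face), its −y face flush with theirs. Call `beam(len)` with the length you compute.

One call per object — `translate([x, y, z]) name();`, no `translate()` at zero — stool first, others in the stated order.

stool();
translate([671, 0, 0]) stool();
translate([0, 0, 392]) beam(922);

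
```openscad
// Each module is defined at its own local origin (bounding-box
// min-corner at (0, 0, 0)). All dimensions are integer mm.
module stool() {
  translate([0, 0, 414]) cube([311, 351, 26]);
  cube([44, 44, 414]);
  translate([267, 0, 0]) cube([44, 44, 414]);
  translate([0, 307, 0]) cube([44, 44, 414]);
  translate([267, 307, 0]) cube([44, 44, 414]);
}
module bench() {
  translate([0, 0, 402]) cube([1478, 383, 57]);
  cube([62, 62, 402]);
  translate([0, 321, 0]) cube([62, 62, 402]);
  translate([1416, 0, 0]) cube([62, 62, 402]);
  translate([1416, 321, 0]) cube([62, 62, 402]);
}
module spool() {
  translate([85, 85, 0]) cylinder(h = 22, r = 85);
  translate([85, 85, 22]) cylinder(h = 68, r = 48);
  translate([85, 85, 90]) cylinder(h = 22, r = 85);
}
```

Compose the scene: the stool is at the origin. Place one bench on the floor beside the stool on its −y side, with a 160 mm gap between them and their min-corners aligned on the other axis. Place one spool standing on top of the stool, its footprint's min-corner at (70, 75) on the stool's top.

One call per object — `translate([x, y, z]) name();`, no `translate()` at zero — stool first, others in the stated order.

stool();
translate([0, -543, 0]) bench();
translate([70, 75, 440]) spool();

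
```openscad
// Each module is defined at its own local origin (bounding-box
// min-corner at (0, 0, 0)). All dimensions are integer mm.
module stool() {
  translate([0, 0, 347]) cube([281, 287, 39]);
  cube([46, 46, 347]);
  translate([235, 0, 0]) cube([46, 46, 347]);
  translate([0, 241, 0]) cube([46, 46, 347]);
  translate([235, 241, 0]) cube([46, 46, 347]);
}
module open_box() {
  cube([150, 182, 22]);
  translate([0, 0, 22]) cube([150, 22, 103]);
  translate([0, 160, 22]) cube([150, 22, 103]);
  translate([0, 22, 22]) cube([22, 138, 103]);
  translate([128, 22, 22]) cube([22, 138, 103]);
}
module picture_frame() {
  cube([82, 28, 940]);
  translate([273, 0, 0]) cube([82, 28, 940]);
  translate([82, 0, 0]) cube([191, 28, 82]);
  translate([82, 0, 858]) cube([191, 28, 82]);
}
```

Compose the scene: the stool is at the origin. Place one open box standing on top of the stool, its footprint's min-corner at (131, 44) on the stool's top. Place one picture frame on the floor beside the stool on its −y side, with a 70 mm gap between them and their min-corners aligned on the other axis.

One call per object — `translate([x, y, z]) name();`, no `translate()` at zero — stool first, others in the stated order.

stool();
translate([131, 44, 386]) open_box();
translate([0, -98, 0]) picture_frame();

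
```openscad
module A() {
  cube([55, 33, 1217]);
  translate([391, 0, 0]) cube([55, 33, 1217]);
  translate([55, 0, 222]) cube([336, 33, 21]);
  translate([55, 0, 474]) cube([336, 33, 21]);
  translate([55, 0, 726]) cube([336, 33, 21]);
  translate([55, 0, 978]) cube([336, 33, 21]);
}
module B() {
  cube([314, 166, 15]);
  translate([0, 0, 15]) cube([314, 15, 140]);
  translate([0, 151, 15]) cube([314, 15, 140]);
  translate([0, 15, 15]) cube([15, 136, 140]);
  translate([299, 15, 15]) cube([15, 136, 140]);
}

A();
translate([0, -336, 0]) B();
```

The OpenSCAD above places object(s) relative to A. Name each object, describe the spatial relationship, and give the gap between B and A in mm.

A is a ladder. B is an open box. The open box is on the floor beside the ladder on its −y side. The gap between the open box and the ladder is 170 mm.

The open box's nearest face is 170 mm from the ladder's −y face.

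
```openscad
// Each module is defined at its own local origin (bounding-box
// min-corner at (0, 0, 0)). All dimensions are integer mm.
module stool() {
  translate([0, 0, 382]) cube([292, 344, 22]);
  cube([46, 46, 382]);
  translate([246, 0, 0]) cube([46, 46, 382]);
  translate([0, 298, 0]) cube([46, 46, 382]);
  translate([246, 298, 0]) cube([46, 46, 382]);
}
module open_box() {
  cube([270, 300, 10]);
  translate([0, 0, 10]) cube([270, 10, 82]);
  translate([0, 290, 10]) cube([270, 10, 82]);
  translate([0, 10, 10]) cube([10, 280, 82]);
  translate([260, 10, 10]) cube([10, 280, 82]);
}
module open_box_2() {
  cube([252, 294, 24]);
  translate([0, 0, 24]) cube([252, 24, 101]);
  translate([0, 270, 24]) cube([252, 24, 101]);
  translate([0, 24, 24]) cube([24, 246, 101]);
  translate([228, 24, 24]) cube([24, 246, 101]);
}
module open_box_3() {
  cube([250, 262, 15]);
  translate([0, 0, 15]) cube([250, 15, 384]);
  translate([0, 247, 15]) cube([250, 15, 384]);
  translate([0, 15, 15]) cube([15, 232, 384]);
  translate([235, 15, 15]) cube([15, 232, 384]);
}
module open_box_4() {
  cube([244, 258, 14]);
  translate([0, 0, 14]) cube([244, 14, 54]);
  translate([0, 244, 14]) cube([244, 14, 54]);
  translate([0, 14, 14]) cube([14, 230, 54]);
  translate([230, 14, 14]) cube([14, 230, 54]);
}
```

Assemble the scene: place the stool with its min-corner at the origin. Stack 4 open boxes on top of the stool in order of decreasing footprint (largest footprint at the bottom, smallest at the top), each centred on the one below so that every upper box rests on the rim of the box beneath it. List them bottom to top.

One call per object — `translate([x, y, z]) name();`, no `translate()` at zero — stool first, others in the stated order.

stool();
translate([11, 22, 404]) open_box();
translate([20, 25, 496]) open_box_2();
translate([21, 41, 621]) open_box_3();
translate([24, 43, 1020]) open_box_4();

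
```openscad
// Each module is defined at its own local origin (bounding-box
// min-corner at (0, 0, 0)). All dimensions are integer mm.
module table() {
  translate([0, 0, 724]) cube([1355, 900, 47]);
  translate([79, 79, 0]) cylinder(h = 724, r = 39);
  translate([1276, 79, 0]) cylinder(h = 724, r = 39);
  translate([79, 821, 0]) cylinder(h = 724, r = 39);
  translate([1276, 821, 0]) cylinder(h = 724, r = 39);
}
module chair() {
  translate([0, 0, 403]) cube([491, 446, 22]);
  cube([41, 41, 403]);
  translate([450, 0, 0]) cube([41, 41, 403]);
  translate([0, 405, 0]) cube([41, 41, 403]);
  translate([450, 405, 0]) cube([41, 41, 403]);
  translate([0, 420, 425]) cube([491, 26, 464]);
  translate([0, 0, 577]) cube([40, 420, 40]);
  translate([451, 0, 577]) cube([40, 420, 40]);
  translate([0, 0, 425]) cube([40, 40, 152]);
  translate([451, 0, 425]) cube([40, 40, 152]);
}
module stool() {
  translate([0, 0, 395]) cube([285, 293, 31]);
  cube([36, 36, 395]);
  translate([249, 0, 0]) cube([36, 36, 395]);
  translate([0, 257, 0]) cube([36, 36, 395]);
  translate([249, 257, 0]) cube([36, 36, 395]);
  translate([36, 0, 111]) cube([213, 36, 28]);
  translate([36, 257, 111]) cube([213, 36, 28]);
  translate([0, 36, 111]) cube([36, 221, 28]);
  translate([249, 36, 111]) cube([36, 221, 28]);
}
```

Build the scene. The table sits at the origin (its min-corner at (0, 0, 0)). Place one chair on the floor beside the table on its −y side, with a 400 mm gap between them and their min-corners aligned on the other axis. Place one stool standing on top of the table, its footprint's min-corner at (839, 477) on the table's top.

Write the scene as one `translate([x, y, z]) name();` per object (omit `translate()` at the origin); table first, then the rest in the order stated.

table();
translate([0, -846, 0]) chair();
translate([839, 477, 771]) stool();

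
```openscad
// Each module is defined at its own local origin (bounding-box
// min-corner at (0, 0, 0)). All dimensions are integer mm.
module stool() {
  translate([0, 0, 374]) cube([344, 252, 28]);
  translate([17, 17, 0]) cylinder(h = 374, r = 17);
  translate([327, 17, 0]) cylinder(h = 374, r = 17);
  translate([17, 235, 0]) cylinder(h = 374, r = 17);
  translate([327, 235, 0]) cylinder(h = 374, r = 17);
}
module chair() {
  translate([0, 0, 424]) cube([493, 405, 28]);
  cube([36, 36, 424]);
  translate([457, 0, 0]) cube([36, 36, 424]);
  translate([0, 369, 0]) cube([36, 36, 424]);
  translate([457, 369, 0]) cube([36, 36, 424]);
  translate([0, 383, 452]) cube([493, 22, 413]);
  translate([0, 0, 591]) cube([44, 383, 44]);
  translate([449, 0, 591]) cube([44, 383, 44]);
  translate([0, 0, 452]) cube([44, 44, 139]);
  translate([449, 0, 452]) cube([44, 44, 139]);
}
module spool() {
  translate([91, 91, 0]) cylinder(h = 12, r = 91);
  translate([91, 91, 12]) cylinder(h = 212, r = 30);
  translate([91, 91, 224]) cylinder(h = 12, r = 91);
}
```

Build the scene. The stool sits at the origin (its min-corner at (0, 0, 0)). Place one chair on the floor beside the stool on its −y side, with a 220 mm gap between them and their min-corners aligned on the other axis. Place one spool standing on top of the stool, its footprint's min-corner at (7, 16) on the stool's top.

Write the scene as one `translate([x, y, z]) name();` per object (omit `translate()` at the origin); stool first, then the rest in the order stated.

stool();
translate([0, -625, 0]) chair();
translate([7, 16, 402]) spool();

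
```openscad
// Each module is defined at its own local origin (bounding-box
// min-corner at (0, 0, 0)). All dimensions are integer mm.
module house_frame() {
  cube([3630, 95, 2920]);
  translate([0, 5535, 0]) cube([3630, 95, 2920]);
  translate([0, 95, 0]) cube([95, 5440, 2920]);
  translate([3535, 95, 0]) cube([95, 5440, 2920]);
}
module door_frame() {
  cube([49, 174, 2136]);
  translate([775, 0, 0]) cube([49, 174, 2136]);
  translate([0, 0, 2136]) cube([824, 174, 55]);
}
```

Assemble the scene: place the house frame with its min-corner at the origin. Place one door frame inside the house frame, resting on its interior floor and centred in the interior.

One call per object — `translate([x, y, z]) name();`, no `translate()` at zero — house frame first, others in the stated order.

house_frame();
translate([1403, 2728, 0]) door_frame();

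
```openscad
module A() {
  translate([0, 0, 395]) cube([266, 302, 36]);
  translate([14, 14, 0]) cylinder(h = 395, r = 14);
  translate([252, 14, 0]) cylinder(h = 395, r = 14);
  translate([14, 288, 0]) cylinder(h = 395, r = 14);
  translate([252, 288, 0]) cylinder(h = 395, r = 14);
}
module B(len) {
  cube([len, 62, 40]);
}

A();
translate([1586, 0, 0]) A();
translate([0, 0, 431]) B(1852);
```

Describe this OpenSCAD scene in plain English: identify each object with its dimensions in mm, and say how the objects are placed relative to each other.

A is a four-legged stool. The seat is 266×302 mm, 36 mm thick, top at z = 431 mm. It stands on four round legs, each 28 mm in diameter, from z = 0 to the seat underside, each leg's axis is inset half a diameter from the nearest pair of seat edges (so the leg's bounding box is flush with the corner).

B is a rectangular beam 1852 mm long (x), 62 mm deep (y), 40 mm thick (z).

The beam spans the tops of two stools placed 1320 mm apart, resting at z = 431 mm.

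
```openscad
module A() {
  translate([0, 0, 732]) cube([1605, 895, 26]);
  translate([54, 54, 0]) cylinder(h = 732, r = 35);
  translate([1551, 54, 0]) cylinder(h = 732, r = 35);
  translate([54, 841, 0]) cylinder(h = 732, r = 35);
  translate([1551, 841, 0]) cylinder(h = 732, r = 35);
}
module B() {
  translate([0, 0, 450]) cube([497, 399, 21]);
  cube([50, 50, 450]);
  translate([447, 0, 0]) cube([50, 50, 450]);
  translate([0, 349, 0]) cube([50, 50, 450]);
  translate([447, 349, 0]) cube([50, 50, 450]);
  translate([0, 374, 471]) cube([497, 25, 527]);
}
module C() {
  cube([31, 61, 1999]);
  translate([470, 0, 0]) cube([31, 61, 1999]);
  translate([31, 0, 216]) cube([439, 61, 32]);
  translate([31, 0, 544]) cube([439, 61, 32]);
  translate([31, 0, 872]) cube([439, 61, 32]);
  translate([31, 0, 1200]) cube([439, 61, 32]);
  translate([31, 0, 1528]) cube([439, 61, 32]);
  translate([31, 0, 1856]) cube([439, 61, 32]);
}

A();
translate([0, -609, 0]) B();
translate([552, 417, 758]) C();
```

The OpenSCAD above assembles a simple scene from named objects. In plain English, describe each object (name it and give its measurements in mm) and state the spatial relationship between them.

A is a rectangular dining table. The top is 1605×895×26 mm with its upper surface at z = 758 mm. It stands on four round legs of 70 mm diameter, each leg's bounding box inset 19 mm from the nearest pair of top edges, running from the floor to the underside of the top.

B is a chair. The seat is a 497×399×21 mm slab with its top at z = 471 mm, on four 50×50 mm corner legs (flush with the seat edges, standing on z = 0). A flat backrest 25 mm thick, 527 mm tall, spans the full seat width and rises from the seat top along its +y edge, rear face flush with the rear of the seat.

C is a straight ladder. Two 31×61 mm vertical rails, 1999 mm tall, stand 501 mm apart (outside-to-outside) with their front faces coplanar on the −y side. 6 rungs, each 61 mm deep and 32 mm tall, span between the inner faces of the rails, front faces flush with the rails. The lowest rung's underside is at z = 216 mm and rungs are spaced 328 mm apart (underside to underside).

The chair is on the floor beside the table on its −y side. The ladder is on top of the table, centred.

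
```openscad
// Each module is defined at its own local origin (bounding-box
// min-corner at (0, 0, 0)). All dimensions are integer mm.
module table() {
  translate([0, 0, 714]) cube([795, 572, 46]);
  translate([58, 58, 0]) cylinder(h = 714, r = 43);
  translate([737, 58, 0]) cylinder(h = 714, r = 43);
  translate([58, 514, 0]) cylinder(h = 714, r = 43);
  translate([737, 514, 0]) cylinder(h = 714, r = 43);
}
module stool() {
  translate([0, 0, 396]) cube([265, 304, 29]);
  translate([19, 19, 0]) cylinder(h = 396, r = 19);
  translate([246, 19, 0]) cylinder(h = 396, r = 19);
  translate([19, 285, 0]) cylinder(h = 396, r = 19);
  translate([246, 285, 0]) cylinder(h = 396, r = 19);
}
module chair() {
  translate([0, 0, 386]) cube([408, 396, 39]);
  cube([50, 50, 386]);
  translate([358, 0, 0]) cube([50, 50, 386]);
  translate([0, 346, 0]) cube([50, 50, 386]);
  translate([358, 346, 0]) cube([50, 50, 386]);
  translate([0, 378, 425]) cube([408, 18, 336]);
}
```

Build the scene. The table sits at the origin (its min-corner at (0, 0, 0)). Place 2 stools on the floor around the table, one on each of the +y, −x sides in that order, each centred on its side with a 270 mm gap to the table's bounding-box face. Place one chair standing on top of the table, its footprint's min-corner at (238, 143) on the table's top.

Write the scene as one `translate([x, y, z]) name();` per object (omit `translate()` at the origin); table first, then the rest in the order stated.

table();
translate([265, 842, 0]) stool();
translate([-535, 134, 0]) stool();
translate([238, 143, 760]) chair();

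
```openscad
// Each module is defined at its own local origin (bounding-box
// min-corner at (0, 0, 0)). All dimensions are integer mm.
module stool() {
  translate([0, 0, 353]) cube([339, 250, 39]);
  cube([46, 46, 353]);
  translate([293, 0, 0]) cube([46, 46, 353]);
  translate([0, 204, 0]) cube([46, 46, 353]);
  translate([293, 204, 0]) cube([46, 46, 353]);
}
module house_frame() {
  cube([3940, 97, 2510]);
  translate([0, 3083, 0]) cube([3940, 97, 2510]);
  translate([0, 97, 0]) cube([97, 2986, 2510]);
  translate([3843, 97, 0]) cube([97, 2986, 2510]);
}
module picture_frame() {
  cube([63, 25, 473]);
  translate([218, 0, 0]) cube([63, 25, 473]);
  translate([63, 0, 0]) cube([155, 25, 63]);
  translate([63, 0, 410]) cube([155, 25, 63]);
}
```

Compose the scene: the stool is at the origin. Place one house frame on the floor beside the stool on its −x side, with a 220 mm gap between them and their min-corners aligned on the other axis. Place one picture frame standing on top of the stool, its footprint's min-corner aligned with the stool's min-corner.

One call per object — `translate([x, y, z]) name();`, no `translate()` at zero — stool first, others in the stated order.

stool();
translate([-4160, 0, 0]) house_frame();
translate([0, 0, 392]) picture_frame();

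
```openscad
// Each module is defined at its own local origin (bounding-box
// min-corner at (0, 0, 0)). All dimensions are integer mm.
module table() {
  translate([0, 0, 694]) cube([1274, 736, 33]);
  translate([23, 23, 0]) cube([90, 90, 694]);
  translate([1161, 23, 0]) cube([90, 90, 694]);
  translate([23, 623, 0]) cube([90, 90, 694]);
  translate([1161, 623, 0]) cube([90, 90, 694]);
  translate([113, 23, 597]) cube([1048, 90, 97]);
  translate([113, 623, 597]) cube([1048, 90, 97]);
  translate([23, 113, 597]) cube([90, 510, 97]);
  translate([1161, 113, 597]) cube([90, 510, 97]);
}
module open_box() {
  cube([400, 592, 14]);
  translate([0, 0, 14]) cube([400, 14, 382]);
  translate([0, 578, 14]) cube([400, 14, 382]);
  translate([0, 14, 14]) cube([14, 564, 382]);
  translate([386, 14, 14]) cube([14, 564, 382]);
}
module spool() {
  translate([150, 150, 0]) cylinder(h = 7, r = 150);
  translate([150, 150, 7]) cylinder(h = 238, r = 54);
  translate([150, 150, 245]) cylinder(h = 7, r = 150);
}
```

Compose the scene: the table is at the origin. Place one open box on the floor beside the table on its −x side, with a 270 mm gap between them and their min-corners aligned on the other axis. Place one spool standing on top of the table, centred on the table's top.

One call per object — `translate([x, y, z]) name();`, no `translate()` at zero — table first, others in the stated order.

table();
translate([-670, 0, 0]) open_box();
translate([487, 218, 727]) spool();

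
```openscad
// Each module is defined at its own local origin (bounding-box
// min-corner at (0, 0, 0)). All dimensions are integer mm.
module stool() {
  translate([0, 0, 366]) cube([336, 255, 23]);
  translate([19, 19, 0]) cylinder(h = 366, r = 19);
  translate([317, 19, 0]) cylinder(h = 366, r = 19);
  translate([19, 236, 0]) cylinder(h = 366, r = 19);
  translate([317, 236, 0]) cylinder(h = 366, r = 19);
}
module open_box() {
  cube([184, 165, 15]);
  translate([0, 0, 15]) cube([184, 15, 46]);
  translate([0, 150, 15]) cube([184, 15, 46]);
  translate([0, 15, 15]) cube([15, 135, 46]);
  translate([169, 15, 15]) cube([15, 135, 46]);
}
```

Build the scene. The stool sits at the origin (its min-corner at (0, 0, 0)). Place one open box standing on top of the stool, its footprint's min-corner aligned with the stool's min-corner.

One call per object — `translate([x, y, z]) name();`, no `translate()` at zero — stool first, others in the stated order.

stool();
translate([0, 0, 389]) open_box();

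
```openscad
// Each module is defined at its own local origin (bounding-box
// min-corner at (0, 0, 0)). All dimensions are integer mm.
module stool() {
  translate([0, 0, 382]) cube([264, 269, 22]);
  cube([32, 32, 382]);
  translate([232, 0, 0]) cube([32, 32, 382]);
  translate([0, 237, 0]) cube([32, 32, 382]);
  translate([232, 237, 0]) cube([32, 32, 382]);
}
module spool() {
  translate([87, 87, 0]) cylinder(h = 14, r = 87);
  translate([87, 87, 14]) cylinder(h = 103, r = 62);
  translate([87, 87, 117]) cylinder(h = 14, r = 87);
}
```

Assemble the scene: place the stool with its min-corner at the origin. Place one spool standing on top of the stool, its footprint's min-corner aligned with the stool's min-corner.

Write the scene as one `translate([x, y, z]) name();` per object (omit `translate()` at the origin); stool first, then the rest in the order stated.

stool();
translate([0, 0, 404]) spool();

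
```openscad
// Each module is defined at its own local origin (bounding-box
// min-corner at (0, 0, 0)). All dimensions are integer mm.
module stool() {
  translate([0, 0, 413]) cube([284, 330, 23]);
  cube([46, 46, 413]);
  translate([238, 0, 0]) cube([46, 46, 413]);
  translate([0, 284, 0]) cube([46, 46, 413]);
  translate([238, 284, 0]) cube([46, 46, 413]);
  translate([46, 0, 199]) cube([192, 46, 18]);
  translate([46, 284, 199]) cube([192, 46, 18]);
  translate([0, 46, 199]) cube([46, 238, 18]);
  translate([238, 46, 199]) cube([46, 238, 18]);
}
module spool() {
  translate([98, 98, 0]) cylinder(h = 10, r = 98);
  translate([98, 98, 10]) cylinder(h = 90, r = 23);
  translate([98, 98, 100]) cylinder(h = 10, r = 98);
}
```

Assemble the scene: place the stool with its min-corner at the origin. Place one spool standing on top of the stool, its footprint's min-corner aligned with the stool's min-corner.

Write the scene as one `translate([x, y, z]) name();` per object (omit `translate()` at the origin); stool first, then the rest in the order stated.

stool();
translate([0, 0, 436]) spool();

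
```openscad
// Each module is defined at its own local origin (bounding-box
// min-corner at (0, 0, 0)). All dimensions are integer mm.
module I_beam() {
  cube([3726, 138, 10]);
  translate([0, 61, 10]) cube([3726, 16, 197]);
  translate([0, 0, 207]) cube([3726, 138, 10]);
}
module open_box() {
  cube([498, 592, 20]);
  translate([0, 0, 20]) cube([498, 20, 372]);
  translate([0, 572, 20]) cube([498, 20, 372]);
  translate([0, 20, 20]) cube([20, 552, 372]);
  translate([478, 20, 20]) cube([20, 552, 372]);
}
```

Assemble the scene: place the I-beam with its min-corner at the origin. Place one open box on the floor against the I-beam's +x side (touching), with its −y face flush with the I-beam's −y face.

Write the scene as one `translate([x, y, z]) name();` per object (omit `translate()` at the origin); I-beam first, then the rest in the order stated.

I_beam();
translate([3726, 0, 0]) open_box();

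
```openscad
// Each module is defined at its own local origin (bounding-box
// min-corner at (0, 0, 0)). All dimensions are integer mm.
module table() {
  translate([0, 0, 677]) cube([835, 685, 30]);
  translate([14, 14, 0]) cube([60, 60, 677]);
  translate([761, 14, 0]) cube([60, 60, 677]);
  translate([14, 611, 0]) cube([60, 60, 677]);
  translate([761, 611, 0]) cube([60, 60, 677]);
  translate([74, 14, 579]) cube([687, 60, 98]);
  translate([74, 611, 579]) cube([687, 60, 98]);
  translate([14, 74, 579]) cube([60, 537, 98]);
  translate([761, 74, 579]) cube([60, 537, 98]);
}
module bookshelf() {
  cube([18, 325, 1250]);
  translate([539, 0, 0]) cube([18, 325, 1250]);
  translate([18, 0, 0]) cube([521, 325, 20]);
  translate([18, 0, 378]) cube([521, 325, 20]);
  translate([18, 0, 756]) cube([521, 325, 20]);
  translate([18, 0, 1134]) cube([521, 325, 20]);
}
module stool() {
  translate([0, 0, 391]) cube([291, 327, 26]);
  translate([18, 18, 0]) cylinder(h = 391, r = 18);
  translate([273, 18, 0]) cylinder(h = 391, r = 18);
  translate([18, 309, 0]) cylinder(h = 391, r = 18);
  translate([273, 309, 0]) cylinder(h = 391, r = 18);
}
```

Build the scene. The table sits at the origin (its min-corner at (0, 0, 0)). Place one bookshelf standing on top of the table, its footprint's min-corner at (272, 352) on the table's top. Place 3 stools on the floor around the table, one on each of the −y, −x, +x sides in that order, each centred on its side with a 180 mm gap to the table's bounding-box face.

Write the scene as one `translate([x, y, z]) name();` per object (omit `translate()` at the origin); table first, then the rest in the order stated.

table();
translate([272, 352, 707]) bookshelf();
translate([272, -507, 0]) stool();
translate([-471, 179, 0]) stool();
translate([1015, 179, 0]) stool();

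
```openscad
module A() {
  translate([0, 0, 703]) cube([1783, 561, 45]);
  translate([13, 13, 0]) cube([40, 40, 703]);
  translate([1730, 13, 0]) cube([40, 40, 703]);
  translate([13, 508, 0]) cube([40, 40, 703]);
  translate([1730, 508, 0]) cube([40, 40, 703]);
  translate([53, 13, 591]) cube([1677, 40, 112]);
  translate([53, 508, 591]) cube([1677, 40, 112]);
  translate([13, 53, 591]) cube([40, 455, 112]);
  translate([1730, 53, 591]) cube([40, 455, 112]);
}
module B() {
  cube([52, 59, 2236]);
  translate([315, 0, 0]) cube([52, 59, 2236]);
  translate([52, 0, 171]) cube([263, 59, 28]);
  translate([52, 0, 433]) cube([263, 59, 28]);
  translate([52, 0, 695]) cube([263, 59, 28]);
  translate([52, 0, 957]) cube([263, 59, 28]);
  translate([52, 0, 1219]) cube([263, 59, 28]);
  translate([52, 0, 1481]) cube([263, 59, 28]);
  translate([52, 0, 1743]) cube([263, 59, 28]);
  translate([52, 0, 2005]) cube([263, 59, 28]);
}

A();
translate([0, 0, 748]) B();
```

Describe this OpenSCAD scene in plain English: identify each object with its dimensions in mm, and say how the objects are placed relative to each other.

A is a table: top 1783 mm (x) × 561 mm (y), 45 mm thick, upper face at z = 748 mm, on four 40×40 mm square legs, each inset 13 mm from the nearest pair of top edges, running from z = 0 to the bottom of the top. Four apron rails, 40 mm thick and 112 mm tall, run between adjacent legs with their top edges flush with the underside of the top and their outer faces flush with the legs' outer faces.

B is a wooden ladder with two side rails of 52×59 mm section and 2236 mm height, set 367 mm apart overall. Between them run 8 rectangular rungs (59 mm deep, 28 mm thick), front faces flush with the rails' −y face. The bottom of the first rung is 171 mm above the floor and each subsequent rung is 262 mm higher than the one below.

The ladder is on top of the table.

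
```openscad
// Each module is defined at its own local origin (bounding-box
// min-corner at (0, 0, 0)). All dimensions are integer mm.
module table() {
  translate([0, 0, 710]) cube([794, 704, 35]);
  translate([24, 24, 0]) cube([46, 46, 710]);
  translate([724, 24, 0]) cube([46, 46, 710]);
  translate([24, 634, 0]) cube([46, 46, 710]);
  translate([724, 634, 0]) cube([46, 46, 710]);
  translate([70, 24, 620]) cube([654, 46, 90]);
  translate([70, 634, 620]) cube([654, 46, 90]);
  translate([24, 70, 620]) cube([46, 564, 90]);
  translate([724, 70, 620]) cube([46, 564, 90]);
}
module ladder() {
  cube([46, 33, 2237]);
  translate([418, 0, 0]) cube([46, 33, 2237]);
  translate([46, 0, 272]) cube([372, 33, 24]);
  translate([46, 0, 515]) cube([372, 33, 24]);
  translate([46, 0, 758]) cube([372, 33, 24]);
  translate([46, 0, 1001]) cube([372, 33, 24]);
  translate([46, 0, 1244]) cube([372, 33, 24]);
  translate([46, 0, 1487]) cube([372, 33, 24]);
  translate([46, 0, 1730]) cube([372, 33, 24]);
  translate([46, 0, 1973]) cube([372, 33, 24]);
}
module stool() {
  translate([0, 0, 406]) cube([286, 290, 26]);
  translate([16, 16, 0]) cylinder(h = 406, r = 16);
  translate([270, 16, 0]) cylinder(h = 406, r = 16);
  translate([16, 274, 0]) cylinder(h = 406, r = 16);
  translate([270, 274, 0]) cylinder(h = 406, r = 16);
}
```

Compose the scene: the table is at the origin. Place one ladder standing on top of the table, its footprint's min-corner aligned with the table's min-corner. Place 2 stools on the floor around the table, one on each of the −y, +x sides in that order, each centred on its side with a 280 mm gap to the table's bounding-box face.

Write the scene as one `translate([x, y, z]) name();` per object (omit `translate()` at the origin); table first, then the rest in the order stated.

table();
translate([0, 0, 745]) ladder();
translate([254, -570, 0]) stool();
translate([1074, 207, 0]) stool();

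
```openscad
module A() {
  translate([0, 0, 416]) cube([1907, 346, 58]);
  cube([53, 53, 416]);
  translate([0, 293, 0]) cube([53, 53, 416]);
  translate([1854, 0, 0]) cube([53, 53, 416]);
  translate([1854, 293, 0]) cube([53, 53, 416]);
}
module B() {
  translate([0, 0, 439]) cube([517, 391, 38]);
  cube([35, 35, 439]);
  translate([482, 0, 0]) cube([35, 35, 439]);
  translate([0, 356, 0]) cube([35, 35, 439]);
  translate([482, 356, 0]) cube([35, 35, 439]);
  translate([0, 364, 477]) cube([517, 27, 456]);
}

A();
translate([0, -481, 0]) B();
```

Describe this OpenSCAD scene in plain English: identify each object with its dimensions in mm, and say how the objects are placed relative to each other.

A is a bench: a 1907×346 mm seat slab, 58 mm thick, top at z = 474 mm, on four 53×53 mm square legs flush with the seat corners and standing on z = 0.

B is a chair: 517×391 mm seat, 38 mm thick, top at z = 477 mm, on four 35 mm square corner legs flush with the seat edges. A 27 mm thick backrest slab spans the full seat width, extending 456 mm above the seat top, its back face flush with the seat's +y edge.

The chair is on the floor beside the bench on its −y side.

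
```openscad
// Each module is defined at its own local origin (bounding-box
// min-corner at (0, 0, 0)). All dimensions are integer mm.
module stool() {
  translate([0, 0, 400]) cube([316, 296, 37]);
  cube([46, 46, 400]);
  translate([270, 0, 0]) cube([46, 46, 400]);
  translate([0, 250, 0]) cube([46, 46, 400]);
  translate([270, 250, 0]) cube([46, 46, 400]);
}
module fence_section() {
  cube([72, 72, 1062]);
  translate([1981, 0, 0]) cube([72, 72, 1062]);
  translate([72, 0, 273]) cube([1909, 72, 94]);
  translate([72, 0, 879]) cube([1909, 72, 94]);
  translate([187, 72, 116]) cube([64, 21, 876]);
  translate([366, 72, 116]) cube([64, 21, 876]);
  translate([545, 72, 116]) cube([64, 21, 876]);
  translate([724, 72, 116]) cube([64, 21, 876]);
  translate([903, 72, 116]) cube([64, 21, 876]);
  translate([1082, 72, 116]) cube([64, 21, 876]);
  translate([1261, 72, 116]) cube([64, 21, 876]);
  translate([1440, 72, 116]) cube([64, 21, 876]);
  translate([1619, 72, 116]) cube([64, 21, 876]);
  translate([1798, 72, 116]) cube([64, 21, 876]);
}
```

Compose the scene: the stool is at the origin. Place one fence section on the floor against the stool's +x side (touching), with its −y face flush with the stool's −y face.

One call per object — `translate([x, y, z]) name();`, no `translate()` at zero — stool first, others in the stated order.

stool();
translate([316, 0, 0]) fence_section();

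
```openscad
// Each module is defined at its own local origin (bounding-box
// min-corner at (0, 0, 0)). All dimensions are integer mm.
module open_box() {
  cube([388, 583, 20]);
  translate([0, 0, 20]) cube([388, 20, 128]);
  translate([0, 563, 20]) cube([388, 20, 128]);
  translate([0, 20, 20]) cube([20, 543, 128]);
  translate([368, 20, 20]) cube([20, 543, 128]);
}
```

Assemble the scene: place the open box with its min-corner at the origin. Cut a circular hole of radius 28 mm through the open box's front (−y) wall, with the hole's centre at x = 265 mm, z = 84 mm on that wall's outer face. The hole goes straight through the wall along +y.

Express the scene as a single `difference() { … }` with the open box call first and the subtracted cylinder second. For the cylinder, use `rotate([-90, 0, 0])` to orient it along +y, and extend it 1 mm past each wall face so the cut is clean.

difference() {
  open_box();
  translate([265, -1, 84]) rotate([-90, 0, 0]) cylinder(h = 22, r = 28);
}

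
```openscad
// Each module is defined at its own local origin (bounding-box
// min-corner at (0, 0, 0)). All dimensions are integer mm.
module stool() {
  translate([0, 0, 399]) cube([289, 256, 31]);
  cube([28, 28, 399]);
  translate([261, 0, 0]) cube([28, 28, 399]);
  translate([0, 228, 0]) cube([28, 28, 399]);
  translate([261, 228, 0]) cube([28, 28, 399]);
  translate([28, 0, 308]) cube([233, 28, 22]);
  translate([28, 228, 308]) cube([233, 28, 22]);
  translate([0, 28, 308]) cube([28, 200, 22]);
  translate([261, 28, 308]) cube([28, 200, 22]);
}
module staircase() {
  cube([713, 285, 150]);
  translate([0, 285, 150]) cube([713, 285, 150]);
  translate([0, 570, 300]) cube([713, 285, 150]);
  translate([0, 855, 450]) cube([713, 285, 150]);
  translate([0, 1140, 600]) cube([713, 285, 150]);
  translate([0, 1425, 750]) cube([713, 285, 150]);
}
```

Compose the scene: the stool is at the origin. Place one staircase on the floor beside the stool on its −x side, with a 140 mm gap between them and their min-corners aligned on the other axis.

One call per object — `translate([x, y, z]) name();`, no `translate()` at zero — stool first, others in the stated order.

stool();
translate([-853, 0, 0]) staircase();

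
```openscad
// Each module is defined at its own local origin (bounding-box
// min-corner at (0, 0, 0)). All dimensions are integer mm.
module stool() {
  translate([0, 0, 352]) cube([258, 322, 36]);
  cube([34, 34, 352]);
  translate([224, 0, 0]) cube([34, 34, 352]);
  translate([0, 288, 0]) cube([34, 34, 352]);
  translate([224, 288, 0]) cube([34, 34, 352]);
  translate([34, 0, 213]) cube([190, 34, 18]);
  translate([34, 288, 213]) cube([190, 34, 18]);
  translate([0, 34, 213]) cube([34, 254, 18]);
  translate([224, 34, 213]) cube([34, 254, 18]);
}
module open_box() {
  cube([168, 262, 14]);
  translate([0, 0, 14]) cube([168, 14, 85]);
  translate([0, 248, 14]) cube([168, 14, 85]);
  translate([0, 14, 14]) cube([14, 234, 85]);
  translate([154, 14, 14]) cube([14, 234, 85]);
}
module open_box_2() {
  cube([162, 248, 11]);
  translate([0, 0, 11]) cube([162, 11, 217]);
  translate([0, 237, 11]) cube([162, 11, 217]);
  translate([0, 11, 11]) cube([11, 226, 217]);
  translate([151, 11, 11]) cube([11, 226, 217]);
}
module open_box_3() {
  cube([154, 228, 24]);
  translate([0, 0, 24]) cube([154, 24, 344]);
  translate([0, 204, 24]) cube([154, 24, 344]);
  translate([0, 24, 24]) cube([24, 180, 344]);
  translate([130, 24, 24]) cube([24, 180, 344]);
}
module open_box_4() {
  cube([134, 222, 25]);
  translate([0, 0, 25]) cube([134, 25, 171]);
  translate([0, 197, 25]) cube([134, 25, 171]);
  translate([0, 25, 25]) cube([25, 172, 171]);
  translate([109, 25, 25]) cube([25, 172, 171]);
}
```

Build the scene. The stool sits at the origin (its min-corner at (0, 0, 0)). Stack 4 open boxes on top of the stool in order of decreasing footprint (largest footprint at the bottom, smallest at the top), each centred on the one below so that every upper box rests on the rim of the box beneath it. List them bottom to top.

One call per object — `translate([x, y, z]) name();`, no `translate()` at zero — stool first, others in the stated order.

stool();
translate([45, 30, 388]) open_box();
translate([48, 37, 487]) open_box_2();
translate([52, 47, 715]) open_box_3();
translate([62, 50, 1083]) open_box_4();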